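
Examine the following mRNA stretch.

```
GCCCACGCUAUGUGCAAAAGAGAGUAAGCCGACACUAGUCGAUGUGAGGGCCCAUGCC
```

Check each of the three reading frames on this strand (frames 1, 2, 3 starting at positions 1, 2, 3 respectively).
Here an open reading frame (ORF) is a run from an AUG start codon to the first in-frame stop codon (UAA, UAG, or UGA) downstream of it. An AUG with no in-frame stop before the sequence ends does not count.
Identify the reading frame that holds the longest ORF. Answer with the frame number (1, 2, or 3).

1

Frame 1: GCC CAC GCU AUG UGC AAA AGA GAG UAA GCC GAC ACU AGU CGA UGU GAG GGC CCA UGC — AUG at 10, stop UAA at 25 → 18 nt.
Frame 2: CCC ACG CUA UGU GCA AAA GAG AGU AAG CCG ACA CUA GUC GAU GUG AGG GCC CAU GCC — no AUG→stop ORF.
Frame 3: CCA CGC UAU GUG CAA AAG AGA GUA AGC CGA CAC UAG UCG AUG UGA GGG CCC AUG — AUG at 42, stop UGA at 45 → 6 nt.
Longest ORF is 18 nt in frame 1 (positions 10–27).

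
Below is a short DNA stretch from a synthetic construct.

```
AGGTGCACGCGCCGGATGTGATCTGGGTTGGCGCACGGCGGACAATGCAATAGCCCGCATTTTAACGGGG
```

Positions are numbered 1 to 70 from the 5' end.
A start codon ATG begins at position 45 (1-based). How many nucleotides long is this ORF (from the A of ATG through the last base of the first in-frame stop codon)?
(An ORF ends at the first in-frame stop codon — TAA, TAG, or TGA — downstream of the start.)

Codons from position 45: ATG (45–47), CAA (48–50), TAG (51–53).
TAG is the first in-frame stop; ORF spans 45–53, 9 nucleotides.

9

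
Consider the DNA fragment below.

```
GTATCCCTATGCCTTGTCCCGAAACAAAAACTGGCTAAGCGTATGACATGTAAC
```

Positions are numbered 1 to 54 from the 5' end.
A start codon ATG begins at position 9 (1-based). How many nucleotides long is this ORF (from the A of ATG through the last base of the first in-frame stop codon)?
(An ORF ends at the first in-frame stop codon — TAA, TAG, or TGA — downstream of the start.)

Codons from position 9: ATG (9–11), CCT (12–14), TGT (15–17), CCC (18–20), GAA (21–23), ACA (24–26), AAA (27–29), ACT (30–32), GGC (33–35), TAA (36–38).
TAA is the first in-frame stop; ORF spans 9–38, 30 nucleotides.

30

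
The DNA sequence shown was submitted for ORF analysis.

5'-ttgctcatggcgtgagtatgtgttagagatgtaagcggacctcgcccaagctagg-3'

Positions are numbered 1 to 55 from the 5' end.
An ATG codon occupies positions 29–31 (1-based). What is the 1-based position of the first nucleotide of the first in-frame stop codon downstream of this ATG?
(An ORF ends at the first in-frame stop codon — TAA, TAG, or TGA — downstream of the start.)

Codons from position 29: ATG (29–31), TAA (32–34).
TAA is a stop codon; it begins at position 32.

32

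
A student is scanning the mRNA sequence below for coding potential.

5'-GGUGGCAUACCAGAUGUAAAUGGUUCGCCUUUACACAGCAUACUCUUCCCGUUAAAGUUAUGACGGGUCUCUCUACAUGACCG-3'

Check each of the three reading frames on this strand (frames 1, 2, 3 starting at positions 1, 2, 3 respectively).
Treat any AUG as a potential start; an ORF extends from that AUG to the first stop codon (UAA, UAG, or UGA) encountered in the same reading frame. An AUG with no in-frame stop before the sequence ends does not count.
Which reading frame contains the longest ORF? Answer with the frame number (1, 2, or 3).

2

Frame 1: GGU GGC AUA CCA GAU GUA AAU GGU UCG CCU UUA CAC AGC AUA CUC UUC CCG UUA AAG UUA UGA CGG GUC UCU CUA CAU GAC — no AUG→stop ORF.
Frame 2: GUG GCA UAC CAG AUG UAA AUG GUU CGC CUU UAC ACA GCA UAC UCU UCC CGU UAA AGU UAU GAC GGG UCU CUC UAC AUG ACC — AUG at 14, stop UAA at 17 → 6 nt; AUG at 20, stop UAA at 53 → 36 nt.
Frame 3: UGG CAU ACC AGA UGU AAA UGG UUC GCC UUU ACA CAG CAU ACU CUU CCC GUU AAA GUU AUG ACG GGU CUC UCU ACA UGA CCG — AUG at 60, stop UGA at 78 → 21 nt.
Longest ORF is 36 nt in frame 2 (positions 20–55).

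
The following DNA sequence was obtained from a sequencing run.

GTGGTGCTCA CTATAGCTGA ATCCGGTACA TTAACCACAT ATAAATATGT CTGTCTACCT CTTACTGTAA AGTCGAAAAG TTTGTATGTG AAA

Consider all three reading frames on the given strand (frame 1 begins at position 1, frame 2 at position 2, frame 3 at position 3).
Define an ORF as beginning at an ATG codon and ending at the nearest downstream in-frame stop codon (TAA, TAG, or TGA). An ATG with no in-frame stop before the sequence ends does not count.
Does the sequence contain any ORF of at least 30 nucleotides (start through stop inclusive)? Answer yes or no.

no

Frame 1: GTG GTG CTC ACT ATA GCT GAA TCC GGT ACA TTA ACC ACA TAT AAA TAT GTC TGT CTA CCT CTT ACT GTA AAG TCG AAA AGT TTG TAT GTG AAA — no ATG→stop ORF.
Frame 2: TGG TGC TCA CTA TAG CTG AAT CCG GTA CAT TAA CCA CAT ATA AAT ATG TCT GTC TAC CTC TTA CTG TAA AGT CGA AAA GTT TGT ATG TGA — ATG at 47, stop TAA at 68 → 24 nt; ATG at 86, stop TGA at 89 → 6 nt.
Frame 3: GGT GCT CAC TAT AGC TGA ATC CGG TAC ATT AAC CAC ATA TAA ATA TGT CTG TCT ACC TCT TAC TGT AAA GTC GAA AAG TTT GTA TGT GAA — no ATG→stop ORF.
Largest ORF found is 24 nucleotides < 30, so no.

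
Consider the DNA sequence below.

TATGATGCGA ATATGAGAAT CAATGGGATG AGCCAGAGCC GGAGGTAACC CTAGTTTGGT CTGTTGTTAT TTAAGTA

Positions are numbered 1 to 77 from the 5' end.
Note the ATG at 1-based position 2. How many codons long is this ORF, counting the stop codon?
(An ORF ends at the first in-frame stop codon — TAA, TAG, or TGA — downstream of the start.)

5

Codons from position 2: ATG (2–4), ATG (5–7), CGA (8–10), ATA (11–13), TGA (14–16).
TGA is the first in-frame stop; that's 5 codons including the stop.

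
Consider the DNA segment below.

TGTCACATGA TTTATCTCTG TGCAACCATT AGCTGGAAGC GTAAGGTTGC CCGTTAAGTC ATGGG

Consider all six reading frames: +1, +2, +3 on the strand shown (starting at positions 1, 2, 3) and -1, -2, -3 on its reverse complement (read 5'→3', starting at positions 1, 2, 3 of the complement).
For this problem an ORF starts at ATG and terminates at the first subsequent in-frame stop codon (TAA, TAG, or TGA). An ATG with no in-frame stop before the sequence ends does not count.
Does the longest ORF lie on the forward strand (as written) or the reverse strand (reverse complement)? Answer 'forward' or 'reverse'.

forward

Reverse complement (5'→3'): CCCATGACTTAACGGGCAACCTTACGCTTCCAGCTAATGGTTGCACAGAGATAAATCATGTGACA
Frame +1: TGT CAC ATG ATT TAT CTC TGT GCA ACC ATT AGC TGG AAG CGT AAG GTT GCC CGT TAA GTC ATG — ATG at 7, stop TAA at 55 → 51 nt.
Frame +2: GTC ACA TGA TTT ATC TCT GTG CAA CCA TTA GCT GGA AGC GTA AGG TTG CCC GTT AAG TCA TGG — no ATG→stop ORF.
Frame +3: TCA CAT GAT TTA TCT CTG TGC AAC CAT TAG CTG GAA GCG TAA GGT TGC CCG TTA AGT CAT GGG — no ATG→stop ORF.
Frame -1: CCC ATG ACT TAA CGG GCA ACC TTA CGC TTC CAG CTA ATG GTT GCA CAG AGA TAA ATC ATG TGA — ATG at 4, stop TAA at 10 → 9 nt; ATG at 37, stop TAA at 52 → 18 nt; ATG at 58, stop TGA at 61 → 6 nt.
Frame -2: CCA TGA CTT AAC GGG CAA CCT TAC GCT TCC AGC TAA TGG TTG CAC AGA GAT AAA TCA TGT GAC — no ATG→stop ORF.
Frame -3: CAT GAC TTA ACG GGC AAC CTT ACG CTT CCA GCT AAT GGT TGC ACA GAG ATA AAT CAT GTG ACA — no ATG→stop ORF.
Forward-strand max 51 nt; reverse-strand max 18 nt. The forward strand has the longer ORF.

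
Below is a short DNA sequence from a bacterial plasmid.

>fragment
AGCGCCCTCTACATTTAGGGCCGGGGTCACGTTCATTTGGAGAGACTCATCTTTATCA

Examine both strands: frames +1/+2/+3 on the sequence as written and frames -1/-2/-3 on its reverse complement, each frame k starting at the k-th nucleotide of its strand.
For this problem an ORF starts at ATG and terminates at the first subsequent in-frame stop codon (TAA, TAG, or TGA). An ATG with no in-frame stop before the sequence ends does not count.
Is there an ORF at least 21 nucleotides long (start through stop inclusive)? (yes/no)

no

Reverse complement (5'→3'): TGATAAAGATGAGTCTCTCCAAATGAACGTGACCCCGGCCCTAAATGTAGAGGGCGCT
Frame +1: AGC GCC CTC TAC ATT TAG GGC CGG GGT CAC GTT CAT TTG GAG AGA CTC ATC TTT ATC — no ATG→stop ORF.
Frame +2: GCG CCC TCT ACA TTT AGG GCC GGG GTC ACG TTC ATT TGG AGA GAC TCA TCT TTA TCA — no ATG→stop ORF.
Frame +3: CGC CCT CTA CAT TTA GGG CCG GGG TCA CGT TCA TTT GGA GAG ACT CAT CTT TAT — no ATG→stop ORF.
Frame -1: TGA TAA AGA TGA GTC TCT CCA AAT GAA CGT GAC CCC GGC CCT AAA TGT AGA GGG CGC — no ATG→stop ORF.
Frame -2: GAT AAA GAT GAG TCT CTC CAA ATG AAC GTG ACC CCG GCC CTA AAT GTA GAG GGC GCT — no ATG→stop ORF.
Frame -3: ATA AAG ATG AGT CTC TCC AAA TGA ACG TGA CCC CGG CCC TAA ATG TAG AGG GCG — ATG at 9, stop TGA at 24 → 18 nt; ATG at 45, stop TAG at 48 → 6 nt.
Largest ORF found is 18 nucleotides < 21, so no.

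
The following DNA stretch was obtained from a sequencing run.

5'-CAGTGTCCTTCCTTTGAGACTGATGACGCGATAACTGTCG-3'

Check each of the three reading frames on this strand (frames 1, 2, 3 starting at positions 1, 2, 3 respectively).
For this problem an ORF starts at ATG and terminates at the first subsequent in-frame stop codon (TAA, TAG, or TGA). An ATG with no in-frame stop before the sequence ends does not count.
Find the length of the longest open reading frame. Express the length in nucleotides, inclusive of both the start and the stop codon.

12

Frame 1: CAG TGT CCT TCC TTT GAG ACT GAT GAC GCG ATA ACT GTC — no ATG→stop ORF.
Frame 2: AGT GTC CTT CCT TTG AGA CTG ATG ACG CGA TAA CTG TCG — ATG at 23, stop TAA at 32 → 12 nt.
Frame 3: GTG TCC TTC CTT TGA GAC TGA TGA CGC GAT AAC TGT — no ATG→stop ORF.
Longest: frame 2, positions 23–34, 12 nt = 4 codons = 3 aa. → 12 nucleotides.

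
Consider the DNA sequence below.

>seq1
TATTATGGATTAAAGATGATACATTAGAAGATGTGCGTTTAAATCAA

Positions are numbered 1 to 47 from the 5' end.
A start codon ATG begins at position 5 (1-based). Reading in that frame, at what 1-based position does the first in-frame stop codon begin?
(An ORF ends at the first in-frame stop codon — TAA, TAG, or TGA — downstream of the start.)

11

Codons from position 5: ATG (5–7), GAT (8–10), TAA (11–13).
TAA is a stop codon; it begins at position 11.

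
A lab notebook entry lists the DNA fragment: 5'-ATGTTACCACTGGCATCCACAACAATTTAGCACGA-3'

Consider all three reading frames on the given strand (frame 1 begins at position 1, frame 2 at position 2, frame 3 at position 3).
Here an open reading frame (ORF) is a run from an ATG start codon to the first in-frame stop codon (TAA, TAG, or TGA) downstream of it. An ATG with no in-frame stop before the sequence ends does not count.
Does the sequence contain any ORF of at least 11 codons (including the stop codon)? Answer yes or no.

no

Frame 1: ATG TTA CCA CTG GCA TCC ACA ACA ATT TAG CAC — ATG at 1, stop TAG at 28 → 30 nt.
Frame 2: TGT TAC CAC TGG CAT CCA CAA CAA TTT AGC ACG — no ATG→stop ORF.
Frame 3: GTT ACC ACT GGC ATC CAC AAC AAT TTA GCA CGA — no ATG→stop ORF.
Largest ORF found is 10 codons < 11, so no.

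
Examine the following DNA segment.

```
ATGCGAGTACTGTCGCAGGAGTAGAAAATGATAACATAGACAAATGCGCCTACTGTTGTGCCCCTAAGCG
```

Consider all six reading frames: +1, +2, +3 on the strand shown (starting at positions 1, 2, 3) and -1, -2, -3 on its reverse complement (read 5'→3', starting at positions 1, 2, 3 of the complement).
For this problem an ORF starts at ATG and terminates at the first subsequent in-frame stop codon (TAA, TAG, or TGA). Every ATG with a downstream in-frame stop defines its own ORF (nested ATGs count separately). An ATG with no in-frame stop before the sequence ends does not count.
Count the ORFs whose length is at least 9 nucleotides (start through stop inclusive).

Reverse complement (5'→3'): CGCTTAGGGGCACAACAGTAGGCGCATTTGTCTATGTTATCATTTTCTACTCCTGCGACAGTACTCGCAT
Frame +1: ATG CGA GTA CTG TCG CAG GAG TAG AAA ATG ATA ACA TAG ACA AAT GCG CCT ACT GTT GTG CCC CTA AGC — ATG at 1, stop TAG at 22 → 24 nt; ATG at 28, stop TAG at 37 → 12 nt.
Frame +2: TGC GAG TAC TGT CGC AGG AGT AGA AAA TGA TAA CAT AGA CAA ATG CGC CTA CTG TTG TGC CCC TAA GCG — ATG at 44, stop TAA at 65 → 24 nt.
Frame +3: GCG AGT ACT GTC GCA GGA GTA GAA AAT GAT AAC ATA GAC AAA TGC GCC TAC TGT TGT GCC CCT AAG — no ATG→stop ORF.
Frame -1: CGC TTA GGG GCA CAA CAG TAG GCG CAT TTG TCT ATG TTA TCA TTT TCT ACT CCT GCG ACA GTA CTC GCA — no ATG→stop ORF.
Frame -2: GCT TAG GGG CAC AAC AGT AGG CGC ATT TGT CTA TGT TAT CAT TTT CTA CTC CTG CGA CAG TAC TCG CAT — no ATG→stop ORF.
Frame -3: CTT AGG GGC ACA ACA GTA GGC GCA TTT GTC TAT GTT ATC ATT TTC TAC TCC TGC GAC AGT ACT CGC — no ATG→stop ORF.
ORFs ≥ 9 nucleotides: frame +1 1–24 (24 nucleotides), frame +1 28–39 (12 nucleotides), frame +2 44–67 (24 nucleotides). Count = 3.

3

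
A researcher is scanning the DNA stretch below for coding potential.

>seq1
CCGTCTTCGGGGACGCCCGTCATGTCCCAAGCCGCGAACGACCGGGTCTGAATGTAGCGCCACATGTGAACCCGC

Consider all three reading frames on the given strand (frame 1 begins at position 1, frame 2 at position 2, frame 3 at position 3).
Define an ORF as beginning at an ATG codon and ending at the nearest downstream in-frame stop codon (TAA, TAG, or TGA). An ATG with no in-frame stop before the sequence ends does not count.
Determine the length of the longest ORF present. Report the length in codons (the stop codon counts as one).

Frame 1: CCG TCT TCG GGG ACG CCC GTC ATG TCC CAA GCC GCG AAC GAC CGG GTC TGA ATG TAG CGC CAC ATG TGA ACC CGC — ATG at 22, stop TGA at 49 → 30 nt; ATG at 52, stop TAG at 55 → 6 nt; ATG at 64, stop TGA at 67 → 6 nt.
Frame 2: CGT CTT CGG GGA CGC CCG TCA TGT CCC AAG CCG CGA ACG ACC GGG TCT GAA TGT AGC GCC ACA TGT GAA CCC — no ATG→stop ORF.
Frame 3: GTC TTC GGG GAC GCC CGT CAT GTC CCA AGC CGC GAA CGA CCG GGT CTG AAT GTA GCG CCA CAT GTG AAC CCG — no ATG→stop ORF.
Longest: frame 1, positions 22–51, 30 nt = 10 codons = 9 aa. → 10 codons.

10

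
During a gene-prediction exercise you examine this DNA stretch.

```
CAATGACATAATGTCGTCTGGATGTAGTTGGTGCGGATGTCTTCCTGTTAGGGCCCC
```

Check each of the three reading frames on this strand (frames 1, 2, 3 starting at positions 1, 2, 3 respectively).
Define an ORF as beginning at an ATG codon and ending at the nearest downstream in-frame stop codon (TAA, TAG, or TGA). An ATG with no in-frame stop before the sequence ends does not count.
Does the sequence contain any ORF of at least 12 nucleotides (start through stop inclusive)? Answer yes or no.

yes

Frame 1: CAA TGA CAT AAT GTC GTC TGG ATG TAG TTG GTG CGG ATG TCT TCC TGT TAG GGC CCC — ATG at 22, stop TAG at 25 → 6 nt; ATG at 37, stop TAG at 49 → 15 nt.
Frame 2: AAT GAC ATA ATG TCG TCT GGA TGT AGT TGG TGC GGA TGT CTT CCT GTT AGG GCC — no ATG→stop ORF.
Frame 3: ATG ACA TAA TGT CGT CTG GAT GTA GTT GGT GCG GAT GTC TTC CTG TTA GGG CCC — ATG at 3, stop TAA at 9 → 9 nt.
Frame 1 has an ORF of 15 nucleotides (positions 37–51) ≥ 12, so yes.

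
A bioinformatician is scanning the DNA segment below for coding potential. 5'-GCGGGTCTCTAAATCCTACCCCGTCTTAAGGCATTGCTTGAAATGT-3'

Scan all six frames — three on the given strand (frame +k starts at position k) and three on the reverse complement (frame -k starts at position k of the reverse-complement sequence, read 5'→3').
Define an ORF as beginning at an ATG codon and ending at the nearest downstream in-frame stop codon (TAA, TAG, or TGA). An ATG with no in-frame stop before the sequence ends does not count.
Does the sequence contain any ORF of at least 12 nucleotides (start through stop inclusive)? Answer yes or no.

Reverse complement (5'→3'): ACATTTCAAGCAATGCCTTAAGACGGGGTAGGATTTAGAGACCCGC
Frame +1: GCG GGT CTC TAA ATC CTA CCC CGT CTT AAG GCA TTG CTT GAA ATG — no ATG→stop ORF.
Frame +2: CGG GTC TCT AAA TCC TAC CCC GTC TTA AGG CAT TGC TTG AAA TGT — no ATG→stop ORF.
Frame +3: GGG TCT CTA AAT CCT ACC CCG TCT TAA GGC ATT GCT TGA AAT — no ATG→stop ORF.
Frame -1: ACA TTT CAA GCA ATG CCT TAA GAC GGG GTA GGA TTT AGA GAC CCG — ATG at 13, stop TAA at 19 → 9 nt.
Frame -2: CAT TTC AAG CAA TGC CTT AAG ACG GGG TAG GAT TTA GAG ACC CGC — no ATG→stop ORF.
Frame -3: ATT TCA AGC AAT GCC TTA AGA CGG GGT AGG ATT TAG AGA CCC — no ATG→stop ORF.
Largest ORF found is 9 nucleotides < 12, so no.

no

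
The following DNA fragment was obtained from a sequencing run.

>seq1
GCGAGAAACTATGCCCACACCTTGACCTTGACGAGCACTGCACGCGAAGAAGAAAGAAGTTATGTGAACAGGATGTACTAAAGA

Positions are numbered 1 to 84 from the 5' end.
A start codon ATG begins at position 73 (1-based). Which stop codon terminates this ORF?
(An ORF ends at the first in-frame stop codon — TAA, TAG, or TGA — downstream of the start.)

TAA

Codons from position 73: ATG (73–75), TAC (76–78), TAA (79–81).
The first in-frame stop codon is TAA.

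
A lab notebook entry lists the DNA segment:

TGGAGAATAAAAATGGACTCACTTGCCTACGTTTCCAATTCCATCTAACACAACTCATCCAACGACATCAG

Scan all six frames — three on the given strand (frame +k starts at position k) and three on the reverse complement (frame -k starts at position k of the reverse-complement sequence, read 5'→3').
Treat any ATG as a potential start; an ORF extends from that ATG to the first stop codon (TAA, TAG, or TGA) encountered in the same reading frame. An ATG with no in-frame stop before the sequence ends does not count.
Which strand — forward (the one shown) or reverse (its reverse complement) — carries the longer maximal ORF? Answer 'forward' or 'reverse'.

Reverse complement (5'→3'): CTGATGTCGTTGGATGAGTTGTGTTAGATGGAATTGGAAACGTAGGCAAGTGAGTCCATTTTTATTCTCCA
Frame +1: TGG AGA ATA AAA ATG GAC TCA CTT GCC TAC GTT TCC AAT TCC ATC TAA CAC AAC TCA TCC AAC GAC ATC — ATG at 13, stop TAA at 46 → 36 nt.
Frame +2: GGA GAA TAA AAA TGG ACT CAC TTG CCT ACG TTT CCA ATT CCA TCT AAC ACA ACT CAT CCA ACG ACA TCA — no ATG→stop ORF.
Frame +3: GAG AAT AAA AAT GGA CTC ACT TGC CTA CGT TTC CAA TTC CAT CTA ACA CAA CTC ATC CAA CGA CAT CAG — no ATG→stop ORF.
Frame -1: CTG ATG TCG TTG GAT GAG TTG TGT TAG ATG GAA TTG GAA ACG TAG GCA AGT GAG TCC ATT TTT ATT CTC — ATG at 4, stop TAG at 25 → 24 nt; ATG at 28, stop TAG at 43 → 18 nt.
Frame -2: TGA TGT CGT TGG ATG AGT TGT GTT AGA TGG AAT TGG AAA CGT AGG CAA GTG AGT CCA TTT TTA TTC TCC — no ATG→stop ORF.
Frame -3: GAT GTC GTT GGA TGA GTT GTG TTA GAT GGA ATT GGA AAC GTA GGC AAG TGA GTC CAT TTT TAT TCT CCA — no ATG→stop ORF.
Forward-strand max 36 nt; reverse-strand max 24 nt. The forward strand has the longer ORF.

forward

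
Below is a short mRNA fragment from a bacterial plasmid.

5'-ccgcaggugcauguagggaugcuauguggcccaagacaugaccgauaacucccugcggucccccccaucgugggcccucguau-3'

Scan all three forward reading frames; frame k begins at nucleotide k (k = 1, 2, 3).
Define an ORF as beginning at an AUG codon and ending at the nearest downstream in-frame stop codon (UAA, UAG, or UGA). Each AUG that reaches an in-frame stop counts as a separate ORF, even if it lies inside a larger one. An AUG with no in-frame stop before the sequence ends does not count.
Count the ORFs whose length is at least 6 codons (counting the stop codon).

2

Frame 1: CCG CAG GUG CAU GUA GGG AUG CUA UGU GGC CCA AGA CAU GAC CGA UAA CUC CCU GCG GUC CCC CCC AUC GUG GGC CCU CGU — AUG at 19, stop UAA at 46 → 30 nt.
Frame 2: CGC AGG UGC AUG UAG GGA UGC UAU GUG GCC CAA GAC AUG ACC GAU AAC UCC CUG CGG UCC CCC CCA UCG UGG GCC CUC GUA — AUG at 11, stop UAG at 14 → 6 nt.
Frame 3: GCA GGU GCA UGU AGG GAU GCU AUG UGG CCC AAG ACA UGA CCG AUA ACU CCC UGC GGU CCC CCC CAU CGU GGG CCC UCG UAU — AUG at 24, stop UGA at 39 → 18 nt.
ORFs ≥ 6 codons: frame 1 19–48 (10 codons), frame 3 24–41 (6 codons). Count = 2.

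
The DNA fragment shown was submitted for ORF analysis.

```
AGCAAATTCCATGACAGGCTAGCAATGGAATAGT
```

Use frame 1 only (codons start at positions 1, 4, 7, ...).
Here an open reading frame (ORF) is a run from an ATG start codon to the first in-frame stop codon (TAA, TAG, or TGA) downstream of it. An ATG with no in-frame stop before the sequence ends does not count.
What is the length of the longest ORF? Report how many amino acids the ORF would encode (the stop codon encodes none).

2

Frame 1: AGC AAA TTC CAT GAC AGG CTA GCA ATG GAA TAG — ATG at 25, stop TAG at 31 → 9 nt.
Longest: frame 1, positions 25–33, 9 nt = 3 codons = 2 aa. → 2 amino acids.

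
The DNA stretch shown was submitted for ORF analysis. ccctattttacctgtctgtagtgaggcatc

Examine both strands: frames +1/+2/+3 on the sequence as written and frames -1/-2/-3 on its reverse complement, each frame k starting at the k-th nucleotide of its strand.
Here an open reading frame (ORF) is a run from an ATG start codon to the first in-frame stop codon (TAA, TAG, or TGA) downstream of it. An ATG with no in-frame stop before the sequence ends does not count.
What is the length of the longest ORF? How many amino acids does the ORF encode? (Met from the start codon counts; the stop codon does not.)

Reverse complement (5'→3'): GATGCCTCACTACAGACAGGTAAAATAGGG
Frame +1: CCC TAT TTT ACC TGT CTG TAG TGA GGC ATC — no ATG→stop ORF.
Frame +2: CCT ATT TTA CCT GTC TGT AGT GAG GCA — no ATG→stop ORF.
Frame +3: CTA TTT TAC CTG TCT GTA GTG AGG CAT — no ATG→stop ORF.
Frame -1: GAT GCC TCA CTA CAG ACA GGT AAA ATA GGG — no ATG→stop ORF.
Frame -2: ATG CCT CAC TAC AGA CAG GTA AAA TAG — ATG at 2, stop TAG at 26 → 27 nt.
Frame -3: TGC CTC ACT ACA GAC AGG TAA AAT AGG — no ATG→stop ORF.
Longest: frame -2, positions 2–28, 27 nt = 9 codons = 8 aa. → 8 amino acids.

8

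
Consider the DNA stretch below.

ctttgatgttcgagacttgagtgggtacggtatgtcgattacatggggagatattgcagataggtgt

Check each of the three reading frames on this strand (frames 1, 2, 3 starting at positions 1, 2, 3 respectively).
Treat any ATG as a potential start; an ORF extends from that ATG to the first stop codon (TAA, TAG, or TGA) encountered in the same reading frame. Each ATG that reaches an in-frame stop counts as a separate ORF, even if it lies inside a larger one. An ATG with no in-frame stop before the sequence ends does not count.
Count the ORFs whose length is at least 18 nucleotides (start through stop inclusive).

Frame 1: CTT TGA TGT TCG AGA CTT GAG TGG GTA CGG TAT GTC GAT TAC ATG GGG AGA TAT TGC AGA TAG GTG — ATG at 43, stop TAG at 61 → 21 nt.
Frame 2: TTT GAT GTT CGA GAC TTG AGT GGG TAC GGT ATG TCG ATT ACA TGG GGA GAT ATT GCA GAT AGG TGT — no ATG→stop ORF.
Frame 3: TTG ATG TTC GAG ACT TGA GTG GGT ACG GTA TGT CGA TTA CAT GGG GAG ATA TTG CAG ATA GGT — ATG at 6, stop TGA at 18 → 15 nt.
ORFs ≥ 18 nucleotides: frame 1 43–63 (21 nucleotides). Count = 1.

1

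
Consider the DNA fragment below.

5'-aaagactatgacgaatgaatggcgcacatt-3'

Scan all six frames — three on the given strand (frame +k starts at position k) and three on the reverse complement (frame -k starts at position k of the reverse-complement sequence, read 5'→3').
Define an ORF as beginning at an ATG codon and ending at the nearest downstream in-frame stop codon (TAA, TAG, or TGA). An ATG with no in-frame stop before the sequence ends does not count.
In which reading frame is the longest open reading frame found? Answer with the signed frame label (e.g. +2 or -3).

Reverse complement (5'→3'): AATGTGCGCCATTCATTCGTCATAGTCTTT
Frame +1: AAA GAC TAT GAC GAA TGA ATG GCG CAC ATT — no ATG→stop ORF.
Frame +2: AAG ACT ATG ACG AAT GAA TGG CGC ACA — no ATG→stop ORF.
Frame +3: AGA CTA TGA CGA ATG AAT GGC GCA CAT — no ATG→stop ORF.
Frame -1: AAT GTG CGC CAT TCA TTC GTC ATA GTC TTT — no ATG→stop ORF.
Frame -2: ATG TGC GCC ATT CAT TCG TCA TAG TCT — ATG at 2, stop TAG at 23 → 24 nt.
Frame -3: TGT GCG CCA TTC ATT CGT CAT AGT CTT — no ATG→stop ORF.
Longest ORF is 24 nt in frame -2 (positions 2–25).

-2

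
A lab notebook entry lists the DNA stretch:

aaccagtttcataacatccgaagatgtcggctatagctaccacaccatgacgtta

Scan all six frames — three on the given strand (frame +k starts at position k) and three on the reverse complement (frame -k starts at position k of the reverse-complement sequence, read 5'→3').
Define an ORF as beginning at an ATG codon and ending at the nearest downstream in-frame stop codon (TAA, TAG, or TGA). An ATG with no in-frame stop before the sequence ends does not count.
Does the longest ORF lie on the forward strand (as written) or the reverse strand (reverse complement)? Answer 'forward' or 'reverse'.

Reverse complement (5'→3'): TAACGTCATGGTGTGGTAGCTATAGCCGACATCTTCGGATGTTATGAAACTGGTT
Frame +1: AAC CAG TTT CAT AAC ATC CGA AGA TGT CGG CTA TAG CTA CCA CAC CAT GAC GTT — no ATG→stop ORF.
Frame +2: ACC AGT TTC ATA ACA TCC GAA GAT GTC GGC TAT AGC TAC CAC ACC ATG ACG TTA — no ATG→stop ORF.
Frame +3: CCA GTT TCA TAA CAT CCG AAG ATG TCG GCT ATA GCT ACC ACA CCA TGA CGT — ATG at 24, stop TGA at 48 → 27 nt.
Frame -1: TAA CGT CAT GGT GTG GTA GCT ATA GCC GAC ATC TTC GGA TGT TAT GAA ACT GGT — no ATG→stop ORF.
Frame -2: AAC GTC ATG GTG TGG TAG CTA TAG CCG ACA TCT TCG GAT GTT ATG AAA CTG GTT — ATG at 8, stop TAG at 17 → 12 nt.
Frame -3: ACG TCA TGG TGT GGT AGC TAT AGC CGA CAT CTT CGG ATG TTA TGA AAC TGG — ATG at 39, stop TGA at 45 → 9 nt.
Forward-strand max 27 nt; reverse-strand max 12 nt. The forward strand has the longer ORF.

forward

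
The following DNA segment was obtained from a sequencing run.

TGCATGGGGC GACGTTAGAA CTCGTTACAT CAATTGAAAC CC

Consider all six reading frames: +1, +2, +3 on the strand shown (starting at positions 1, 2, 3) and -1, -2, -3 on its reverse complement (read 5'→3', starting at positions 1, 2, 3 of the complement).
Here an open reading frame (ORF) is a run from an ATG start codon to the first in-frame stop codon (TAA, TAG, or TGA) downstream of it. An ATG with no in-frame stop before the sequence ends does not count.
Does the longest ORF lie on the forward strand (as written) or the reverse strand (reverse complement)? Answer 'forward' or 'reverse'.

Reverse complement (5'→3'): GGGTTTCAATTGATGTAACGAGTTCTAACGTCGCCCCATGCA
Frame +1: TGC ATG GGG CGA CGT TAG AAC TCG TTA CAT CAA TTG AAA CCC — ATG at 4, stop TAG at 16 → 15 nt.
Frame +2: GCA TGG GGC GAC GTT AGA ACT CGT TAC ATC AAT TGA AAC — no ATG→stop ORF.
Frame +3: CAT GGG GCG ACG TTA GAA CTC GTT ACA TCA ATT GAA ACC — no ATG→stop ORF.
Frame -1: GGG TTT CAA TTG ATG TAA CGA GTT CTA ACG TCG CCC CAT GCA — ATG at 13, stop TAA at 16 → 6 nt.
Frame -2: GGT TTC AAT TGA TGT AAC GAG TTC TAA CGT CGC CCC ATG — no ATG→stop ORF.
Frame -3: GTT TCA ATT GAT GTA ACG AGT TCT AAC GTC GCC CCA TGC — no ATG→stop ORF.
Forward-strand max 15 nt; reverse-strand max 6 nt. The forward strand has the longer ORF.

forward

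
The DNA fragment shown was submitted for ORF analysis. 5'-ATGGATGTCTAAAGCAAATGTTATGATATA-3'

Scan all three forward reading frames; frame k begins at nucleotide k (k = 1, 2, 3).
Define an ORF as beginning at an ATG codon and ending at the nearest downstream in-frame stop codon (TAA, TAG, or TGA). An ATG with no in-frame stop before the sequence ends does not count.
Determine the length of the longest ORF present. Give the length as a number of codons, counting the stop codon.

Frame 1: ATG GAT GTC TAA AGC AAA TGT TAT GAT ATA — ATG at 1, stop TAA at 10 → 12 nt.
Frame 2: TGG ATG TCT AAA GCA AAT GTT ATG ATA — no ATG→stop ORF.
Frame 3: GGA TGT CTA AAG CAA ATG TTA TGA TAT — ATG at 18, stop TGA at 24 → 9 nt.
Longest: frame 1, positions 1–12, 12 nt = 4 codons = 3 aa. → 4 codons.

4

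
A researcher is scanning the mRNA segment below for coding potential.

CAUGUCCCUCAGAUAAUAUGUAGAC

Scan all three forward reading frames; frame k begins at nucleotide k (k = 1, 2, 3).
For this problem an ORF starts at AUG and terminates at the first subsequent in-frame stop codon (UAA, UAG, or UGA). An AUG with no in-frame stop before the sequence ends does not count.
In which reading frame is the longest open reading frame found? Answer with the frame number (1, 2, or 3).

2

Frame 1: CAU GUC CCU CAG AUA AUA UGU AGA — no AUG→stop ORF.
Frame 2: AUG UCC CUC AGA UAA UAU GUA GAC — AUG at 2, stop UAA at 14 → 15 nt.
Frame 3: UGU CCC UCA GAU AAU AUG UAG — AUG at 18, stop UAG at 21 → 6 nt.
Longest ORF is 15 nt in frame 2 (positions 2–16).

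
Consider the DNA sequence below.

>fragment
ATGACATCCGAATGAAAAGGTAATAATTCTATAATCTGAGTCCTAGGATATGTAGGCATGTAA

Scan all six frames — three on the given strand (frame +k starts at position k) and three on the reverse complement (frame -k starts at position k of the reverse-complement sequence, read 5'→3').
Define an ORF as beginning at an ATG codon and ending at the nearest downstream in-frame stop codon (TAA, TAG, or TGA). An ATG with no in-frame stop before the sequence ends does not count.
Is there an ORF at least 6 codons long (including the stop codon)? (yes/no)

Reverse complement (5'→3'): TTACATGCCTACATATCCTAGGACTCAGATTATAGAATTATTACCTTTTCATTCGGATGTCAT
Frame +1: ATG ACA TCC GAA TGA AAA GGT AAT AAT TCT ATA ATC TGA GTC CTA GGA TAT GTA GGC ATG TAA — ATG at 1, stop TGA at 13 → 15 nt; ATG at 58, stop TAA at 61 → 6 nt.
Frame +2: TGA CAT CCG AAT GAA AAG GTA ATA ATT CTA TAA TCT GAG TCC TAG GAT ATG TAG GCA TGT — ATG at 50, stop TAG at 53 → 6 nt.
Frame +3: GAC ATC CGA ATG AAA AGG TAA TAA TTC TAT AAT CTG AGT CCT AGG ATA TGT AGG CAT GTA — ATG at 12, stop TAA at 21 → 12 nt.
Frame -1: TTA CAT GCC TAC ATA TCC TAG GAC TCA GAT TAT AGA ATT ATT ACC TTT TCA TTC GGA TGT CAT — no ATG→stop ORF.
Frame -2: TAC ATG CCT ACA TAT CCT AGG ACT CAG ATT ATA GAA TTA TTA CCT TTT CAT TCG GAT GTC — no ATG→stop ORF.
Frame -3: ACA TGC CTA CAT ATC CTA GGA CTC AGA TTA TAG AAT TAT TAC CTT TTC ATT CGG ATG TCA — no ATG→stop ORF.
Largest ORF found is 5 codons < 6, so no.

no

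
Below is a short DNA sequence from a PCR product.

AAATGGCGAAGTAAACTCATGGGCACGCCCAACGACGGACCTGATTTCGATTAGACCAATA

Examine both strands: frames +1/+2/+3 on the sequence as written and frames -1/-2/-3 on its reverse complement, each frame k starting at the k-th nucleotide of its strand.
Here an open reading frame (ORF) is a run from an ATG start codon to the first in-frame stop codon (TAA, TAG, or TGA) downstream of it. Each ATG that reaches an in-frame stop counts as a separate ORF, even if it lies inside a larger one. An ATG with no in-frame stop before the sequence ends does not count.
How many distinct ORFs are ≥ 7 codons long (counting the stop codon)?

1

Reverse complement (5'→3'): TATTGGTCTAATCGAAATCAGGTCCGTCGTTGGGCGTGCCCATGAGTTTACTTCGCCATTT
Frame +1: AAA TGG CGA AGT AAA CTC ATG GGC ACG CCC AAC GAC GGA CCT GAT TTC GAT TAG ACC AAT — ATG at 19, stop TAG at 52 → 36 nt.
Frame +2: AAT GGC GAA GTA AAC TCA TGG GCA CGC CCA ACG ACG GAC CTG ATT TCG ATT AGA CCA ATA — no ATG→stop ORF.
Frame +3: ATG GCG AAG TAA ACT CAT GGG CAC GCC CAA CGA CGG ACC TGA TTT CGA TTA GAC CAA — ATG at 3, stop TAA at 12 → 12 nt.
Frame -1: TAT TGG TCT AAT CGA AAT CAG GTC CGT CGT TGG GCG TGC CCA TGA GTT TAC TTC GCC ATT — no ATG→stop ORF.
Frame -2: ATT GGT CTA ATC GAA ATC AGG TCC GTC GTT GGG CGT GCC CAT GAG TTT ACT TCG CCA TTT — no ATG→stop ORF.
Frame -3: TTG GTC TAA TCG AAA TCA GGT CCG TCG TTG GGC GTG CCC ATG AGT TTA CTT CGC CAT — no ATG→stop ORF.
ORFs ≥ 7 codons: frame +1 19–54 (12 codons). Count = 1.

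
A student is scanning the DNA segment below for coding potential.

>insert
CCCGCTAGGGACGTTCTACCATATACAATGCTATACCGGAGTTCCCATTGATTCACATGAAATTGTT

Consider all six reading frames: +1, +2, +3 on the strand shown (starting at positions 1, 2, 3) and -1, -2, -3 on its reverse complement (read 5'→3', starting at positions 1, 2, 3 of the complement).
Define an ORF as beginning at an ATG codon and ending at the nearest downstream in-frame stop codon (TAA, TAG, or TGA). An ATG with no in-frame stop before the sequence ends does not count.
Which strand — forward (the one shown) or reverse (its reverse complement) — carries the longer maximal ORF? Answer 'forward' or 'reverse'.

forward

Reverse complement (5'→3'): AACAATTTCATGTGAATCAATGGGAACTCCGGTATAGCATTGTATATGGTAGAACGTCCCTAGCGGG
Frame +1: CCC GCT AGG GAC GTT CTA CCA TAT ACA ATG CTA TAC CGG AGT TCC CAT TGA TTC ACA TGA AAT TGT — ATG at 28, stop TGA at 49 → 24 nt.
Frame +2: CCG CTA GGG ACG TTC TAC CAT ATA CAA TGC TAT ACC GGA GTT CCC ATT GAT TCA CAT GAA ATT GTT — no ATG→stop ORF.
Frame +3: CGC TAG GGA CGT TCT ACC ATA TAC AAT GCT ATA CCG GAG TTC CCA TTG ATT CAC ATG AAA TTG — no ATG→stop ORF.
Frame -1: AAC AAT TTC ATG TGA ATC AAT GGG AAC TCC GGT ATA GCA TTG TAT ATG GTA GAA CGT CCC TAG CGG — ATG at 10, stop TGA at 13 → 6 nt; ATG at 46, stop TAG at 61 → 18 nt.
Frame -2: ACA ATT TCA TGT GAA TCA ATG GGA ACT CCG GTA TAG CAT TGT ATA TGG TAG AAC GTC CCT AGC GGG — ATG at 20, stop TAG at 35 → 18 nt.
Frame -3: CAA TTT CAT GTG AAT CAA TGG GAA CTC CGG TAT AGC ATT GTA TAT GGT AGA ACG TCC CTA GCG — no ATG→stop ORF.
Forward-strand max 24 nt; reverse-strand max 18 nt. The forward strand has the longer ORF.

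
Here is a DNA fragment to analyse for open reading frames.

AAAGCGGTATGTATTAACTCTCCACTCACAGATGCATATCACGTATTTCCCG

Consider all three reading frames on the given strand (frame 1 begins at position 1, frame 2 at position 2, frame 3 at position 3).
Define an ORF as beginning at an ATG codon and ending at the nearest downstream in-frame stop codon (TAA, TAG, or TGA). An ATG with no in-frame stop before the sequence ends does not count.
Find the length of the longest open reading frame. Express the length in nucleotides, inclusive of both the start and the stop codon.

9

Frame 1: AAA GCG GTA TGT ATT AAC TCT CCA CTC ACA GAT GCA TAT CAC GTA TTT CCC — no ATG→stop ORF.
Frame 2: AAG CGG TAT GTA TTA ACT CTC CAC TCA CAG ATG CAT ATC ACG TAT TTC CCG — no ATG→stop ORF.
Frame 3: AGC GGT ATG TAT TAA CTC TCC ACT CAC AGA TGC ATA TCA CGT ATT TCC — ATG at 9, stop TAA at 15 → 9 nt.
Longest: frame 3, positions 9–17, 9 nt = 3 codons = 2 aa. → 9 nucleotides.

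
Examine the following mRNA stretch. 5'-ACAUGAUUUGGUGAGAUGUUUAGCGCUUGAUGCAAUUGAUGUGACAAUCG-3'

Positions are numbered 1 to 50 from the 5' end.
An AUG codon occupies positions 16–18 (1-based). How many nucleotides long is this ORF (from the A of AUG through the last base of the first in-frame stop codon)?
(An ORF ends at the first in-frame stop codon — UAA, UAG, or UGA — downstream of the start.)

15

Codons from position 16: AUG (16–18), UUU (19–21), AGC (22–24), GCU (25–27), UGA (28–30).
UGA is the first in-frame stop; ORF spans 16–30, 15 nucleotides.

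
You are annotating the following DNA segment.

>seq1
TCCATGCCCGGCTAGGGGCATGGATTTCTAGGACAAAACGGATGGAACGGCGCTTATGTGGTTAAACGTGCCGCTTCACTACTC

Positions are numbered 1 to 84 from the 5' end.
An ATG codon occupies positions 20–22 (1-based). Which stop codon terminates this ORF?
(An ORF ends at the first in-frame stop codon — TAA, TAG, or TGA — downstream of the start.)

TAG

Codons from position 20: ATG (20–22), GAT (23–25), TTC (26–28), TAG (29–31).
The first in-frame stop codon is TAG.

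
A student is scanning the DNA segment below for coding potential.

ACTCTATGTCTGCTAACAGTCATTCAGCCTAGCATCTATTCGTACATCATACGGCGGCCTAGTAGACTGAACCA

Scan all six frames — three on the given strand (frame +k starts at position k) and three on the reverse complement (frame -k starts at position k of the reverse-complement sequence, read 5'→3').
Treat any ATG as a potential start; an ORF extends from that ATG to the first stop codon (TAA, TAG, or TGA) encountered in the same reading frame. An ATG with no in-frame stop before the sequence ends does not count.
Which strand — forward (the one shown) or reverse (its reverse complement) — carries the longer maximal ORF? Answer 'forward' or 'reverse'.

forward

Reverse complement (5'→3'): TGGTTCAGTCTACTAGGCCGCCGTATGATGTACGAATAGATGCTAGGCTGAATGACTGTTAGCAGACATAGAGT
Frame +1: ACT CTA TGT CTG CTA ACA GTC ATT CAG CCT AGC ATC TAT TCG TAC ATC ATA CGG CGG CCT AGT AGA CTG AAC — no ATG→stop ORF.
Frame +2: CTC TAT GTC TGC TAA CAG TCA TTC AGC CTA GCA TCT ATT CGT ACA TCA TAC GGC GGC CTA GTA GAC TGA ACC — no ATG→stop ORF.
Frame +3: TCT ATG TCT GCT AAC AGT CAT TCA GCC TAG CAT CTA TTC GTA CAT CAT ACG GCG GCC TAG TAG ACT GAA CCA — ATG at 6, stop TAG at 30 → 27 nt.
Frame -1: TGG TTC AGT CTA CTA GGC CGC CGT ATG ATG TAC GAA TAG ATG CTA GGC TGA ATG ACT GTT AGC AGA CAT AGA — ATG at 25, stop TAG at 37 → 15 nt; ATG at 28, stop TAG at 37 → 12 nt; ATG at 40, stop TGA at 49 → 12 nt.
Frame -2: GGT TCA GTC TAC TAG GCC GCC GTA TGA TGT ACG AAT AGA TGC TAG GCT GAA TGA CTG TTA GCA GAC ATA GAG — no ATG→stop ORF.
Frame -3: GTT CAG TCT ACT AGG CCG CCG TAT GAT GTA CGA ATA GAT GCT AGG CTG AAT GAC TGT TAG CAG ACA TAG AGT — no ATG→stop ORF.
Forward-strand max 27 nt; reverse-strand max 15 nt. The forward strand has the longer ORF.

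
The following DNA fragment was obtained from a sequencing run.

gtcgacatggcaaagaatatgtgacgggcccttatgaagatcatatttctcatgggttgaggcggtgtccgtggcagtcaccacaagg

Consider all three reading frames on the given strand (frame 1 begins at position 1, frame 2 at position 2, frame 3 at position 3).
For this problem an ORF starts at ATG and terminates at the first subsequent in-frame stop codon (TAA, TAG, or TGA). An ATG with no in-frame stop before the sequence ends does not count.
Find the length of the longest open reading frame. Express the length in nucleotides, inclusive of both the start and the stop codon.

27

Frame 1: GTC GAC ATG GCA AAG AAT ATG TGA CGG GCC CTT ATG AAG ATC ATA TTT CTC ATG GGT TGA GGC GGT GTC CGT GGC AGT CAC CAC AAG — ATG at 7, stop TGA at 22 → 18 nt; ATG at 19, stop TGA at 22 → 6 nt; ATG at 34, stop TGA at 58 → 27 nt; ATG at 52, stop TGA at 58 → 9 nt.
Frame 2: TCG ACA TGG CAA AGA ATA TGT GAC GGG CCC TTA TGA AGA TCA TAT TTC TCA TGG GTT GAG GCG GTG TCC GTG GCA GTC ACC ACA AGG — no ATG→stop ORF.
Frame 3: CGA CAT GGC AAA GAA TAT GTG ACG GGC CCT TAT GAA GAT CAT ATT TCT CAT GGG TTG AGG CGG TGT CCG TGG CAG TCA CCA CAA — no ATG→stop ORF.
Longest: frame 1, positions 34–60, 27 nt = 9 codons = 8 aa. → 27 nucleotides.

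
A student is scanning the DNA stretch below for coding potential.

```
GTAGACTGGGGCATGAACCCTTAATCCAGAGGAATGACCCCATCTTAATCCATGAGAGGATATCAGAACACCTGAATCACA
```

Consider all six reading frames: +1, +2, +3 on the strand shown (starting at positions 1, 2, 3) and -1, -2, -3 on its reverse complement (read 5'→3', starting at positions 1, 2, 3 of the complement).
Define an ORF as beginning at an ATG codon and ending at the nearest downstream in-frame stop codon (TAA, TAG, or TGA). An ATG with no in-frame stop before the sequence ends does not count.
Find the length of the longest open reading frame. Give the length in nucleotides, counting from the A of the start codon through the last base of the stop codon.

Reverse complement (5'→3'): TGTGATTCAGGTGTTCTGATATCCTCTCATGGATTAAGATGGGGTCATTCCTCTGGATTAAGGGTTCATGCCCCAGTCTAC
Frame +1: GTA GAC TGG GGC ATG AAC CCT TAA TCC AGA GGA ATG ACC CCA TCT TAA TCC ATG AGA GGA TAT CAG AAC ACC TGA ATC ACA — ATG at 13, stop TAA at 22 → 12 nt; ATG at 34, stop TAA at 46 → 15 nt; ATG at 52, stop TGA at 73 → 24 nt.
Frame +2: TAG ACT GGG GCA TGA ACC CTT AAT CCA GAG GAA TGA CCC CAT CTT AAT CCA TGA GAG GAT ATC AGA ACA CCT GAA TCA — no ATG→stop ORF.
Frame +3: AGA CTG GGG CAT GAA CCC TTA ATC CAG AGG AAT GAC CCC ATC TTA ATC CAT GAG AGG ATA TCA GAA CAC CTG AAT CAC — no ATG→stop ORF.
Frame -1: TGT GAT TCA GGT GTT CTG ATA TCC TCT CAT GGA TTA AGA TGG GGT CAT TCC TCT GGA TTA AGG GTT CAT GCC CCA GTC TAC — no ATG→stop ORF.
Frame -2: GTG ATT CAG GTG TTC TGA TAT CCT CTC ATG GAT TAA GAT GGG GTC ATT CCT CTG GAT TAA GGG TTC ATG CCC CAG TCT — ATG at 29, stop TAA at 35 → 9 nt.
Frame -3: TGA TTC AGG TGT TCT GAT ATC CTC TCA TGG ATT AAG ATG GGG TCA TTC CTC TGG ATT AAG GGT TCA TGC CCC AGT CTA — no ATG→stop ORF.
Longest: frame +1, positions 52–75, 24 nt = 8 codons = 7 aa. → 24 nucleotides.

24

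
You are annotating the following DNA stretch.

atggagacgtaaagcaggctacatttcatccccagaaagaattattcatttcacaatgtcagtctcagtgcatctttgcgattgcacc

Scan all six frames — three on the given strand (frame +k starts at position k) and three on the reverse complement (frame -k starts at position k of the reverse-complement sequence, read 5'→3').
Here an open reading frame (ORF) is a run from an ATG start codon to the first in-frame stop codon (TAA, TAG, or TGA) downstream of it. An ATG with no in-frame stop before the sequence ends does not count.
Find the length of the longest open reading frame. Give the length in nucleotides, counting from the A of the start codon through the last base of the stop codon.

24

Reverse complement (5'→3'): GGTGCAATCGCAAAGATGCACTGAGACTGACATTGTGAAATGAATAATTCTTTCTGGGGATGAAATGTAGCCTGCTTTACGTCTCCAT
Frame +1: ATG GAG ACG TAA AGC AGG CTA CAT TTC ATC CCC AGA AAG AAT TAT TCA TTT CAC AAT GTC AGT CTC AGT GCA TCT TTG CGA TTG CAC — ATG at 1, stop TAA at 10 → 12 nt.
Frame +2: TGG AGA CGT AAA GCA GGC TAC ATT TCA TCC CCA GAA AGA ATT ATT CAT TTC ACA ATG TCA GTC TCA GTG CAT CTT TGC GAT TGC ACC — no ATG→stop ORF.
Frame +3: GGA GAC GTA AAG CAG GCT ACA TTT CAT CCC CAG AAA GAA TTA TTC ATT TCA CAA TGT CAG TCT CAG TGC ATC TTT GCG ATT GCA — no ATG→stop ORF.
Frame -1: GGT GCA ATC GCA AAG ATG CAC TGA GAC TGA CAT TGT GAA ATG AAT AAT TCT TTC TGG GGA TGA AAT GTA GCC TGC TTT ACG TCT CCA — ATG at 16, stop TGA at 22 → 9 nt; ATG at 40, stop TGA at 61 → 24 nt.
Frame -2: GTG CAA TCG CAA AGA TGC ACT GAG ACT GAC ATT GTG AAA TGA ATA ATT CTT TCT GGG GAT GAA ATG TAG CCT GCT TTA CGT CTC CAT — ATG at 65, stop TAG at 68 → 6 nt.
Frame -3: TGC AAT CGC AAA GAT GCA CTG AGA CTG ACA TTG TGA AAT GAA TAA TTC TTT CTG GGG ATG AAA TGT AGC CTG CTT TAC GTC TCC — no ATG→stop ORF.
Longest: frame -1, positions 40–63, 24 nt = 8 codons = 7 aa. → 24 nucleotides.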